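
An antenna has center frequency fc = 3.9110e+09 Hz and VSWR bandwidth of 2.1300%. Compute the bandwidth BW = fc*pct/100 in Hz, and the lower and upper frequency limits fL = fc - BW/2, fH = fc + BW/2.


BW = 3.9110e+09 * 2.1300/100 = 8.330430e+07 Hz
fL = 3.9110e+09 - 8.330430e+07/2 = 3.869e+09 Hz
fH = 3.9110e+09 + 8.330430e+07/2 = 3.953e+09 Hz

BW=8.330e+07 Hz, fL=3.869e+09 Hz, fH=3.953e+09 Hz


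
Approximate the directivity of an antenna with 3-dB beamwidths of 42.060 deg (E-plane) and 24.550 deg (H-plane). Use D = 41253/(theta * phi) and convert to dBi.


D_linear = 41253 / (42.060 * 24.550) = 39.95165
D_dBi = 10 * log10(39.95165) = 16.02 dBi

16.02 dBi


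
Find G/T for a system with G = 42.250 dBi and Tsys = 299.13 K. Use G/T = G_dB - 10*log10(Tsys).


G/T = 42.250 - 10*log10(299.13) = 42.250 - 24.75860 = 17.49 dB/K

17.49 dB/K


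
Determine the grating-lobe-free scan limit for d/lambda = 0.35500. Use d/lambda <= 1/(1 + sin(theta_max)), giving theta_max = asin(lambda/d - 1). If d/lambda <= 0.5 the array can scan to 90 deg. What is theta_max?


lambda/d - 1 = 1/0.35500 - 1 = 1.816901 >= 1
d/lambda <= 0.5, so the array can scan to endfire without grating lobes: theta_max = 90 deg

90 deg


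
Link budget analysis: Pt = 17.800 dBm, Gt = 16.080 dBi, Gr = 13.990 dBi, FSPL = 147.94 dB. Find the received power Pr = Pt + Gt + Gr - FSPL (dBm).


Pr = 17.800 + 16.080 + 13.990 - 147.94 = -100.07 dBm

-100.07 dBm


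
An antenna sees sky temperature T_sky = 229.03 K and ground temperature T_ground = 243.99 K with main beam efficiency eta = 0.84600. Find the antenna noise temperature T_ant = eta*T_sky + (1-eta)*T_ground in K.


T_ant = 0.84600 * 229.03 + (1 - 0.84600) * 243.99 = 231.3 K

231.3 K


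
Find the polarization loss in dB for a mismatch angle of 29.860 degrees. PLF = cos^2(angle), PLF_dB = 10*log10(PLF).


PLF_linear = cos^2(29.860 deg) = 0.7521131
PLF_dB = 10 * log10(0.7521131) = -1.237 dB

-1.237 dB


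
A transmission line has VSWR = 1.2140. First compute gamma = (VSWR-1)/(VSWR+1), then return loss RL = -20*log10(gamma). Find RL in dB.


gamma = (1.2140 - 1) / (1.2140 + 1) = 0.09665763
RL = -20 * log10(0.09665763) = 20.30 dB

20.30 dB


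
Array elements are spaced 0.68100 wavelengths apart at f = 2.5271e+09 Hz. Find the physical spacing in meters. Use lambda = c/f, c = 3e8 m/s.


lambda = c / f = 3.0000e+08 / 2.5271e+09 = 0.1187131 m
d = 0.68100 * 0.1187131 = 0.08084 m

0.08084 m


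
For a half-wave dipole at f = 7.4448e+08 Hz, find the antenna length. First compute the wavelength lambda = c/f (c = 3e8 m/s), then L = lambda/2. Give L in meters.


lambda = c / f = 3.0000e+08 / 7.4448e+08 = 0.4029658 m
L = lambda / 2 = 0.4029658 / 2 = 0.2015 m

0.2015 m


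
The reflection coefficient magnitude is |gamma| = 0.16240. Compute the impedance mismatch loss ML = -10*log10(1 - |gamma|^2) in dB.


ML = -10 * log10(1 - 0.16240^2) = -10 * log10(0.97362624) = 0.1161 dB

0.1161 dB


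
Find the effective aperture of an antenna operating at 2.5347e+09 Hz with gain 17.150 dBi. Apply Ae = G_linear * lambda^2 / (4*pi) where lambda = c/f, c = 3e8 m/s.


lambda = c / f = 3.0000e+08 / 2.5347e+09 = 0.1183572 m
G_linear = 10^(17.150/10) = 51.88000
Ae = G_linear * lambda^2 / (4*pi) = 51.88000 * 0.1183572^2 / (4*pi) = 0.05783 m^2

0.05783 m^2


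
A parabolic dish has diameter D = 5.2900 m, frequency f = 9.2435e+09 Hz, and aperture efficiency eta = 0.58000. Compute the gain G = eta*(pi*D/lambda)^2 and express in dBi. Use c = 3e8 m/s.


lambda = c / f = 3.0000e+08 / 9.2435e+09 = 0.03245524 m
G_linear = 0.58000 * (pi * 5.2900 / 0.03245524)^2 = 152079.1
G_dBi = 10 * log10(152079.1) = 51.82 dBi

51.82 dBi


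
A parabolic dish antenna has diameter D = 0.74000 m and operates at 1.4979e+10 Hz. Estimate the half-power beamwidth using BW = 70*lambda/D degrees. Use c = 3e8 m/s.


lambda = c / f = 3.0000e+08 / 1.4979e+10 = 0.02002804 m
BW = 70 * 0.02002804 / 0.74000 = 1.895 deg

1.895 deg


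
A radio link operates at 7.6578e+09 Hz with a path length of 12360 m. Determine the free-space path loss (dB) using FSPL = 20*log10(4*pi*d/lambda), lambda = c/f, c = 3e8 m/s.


lambda = c / f = 3.0000e+08 / 7.6578e+09 = 0.03917574 m
FSPL = 20 * log10(4*pi*12360/0.03917574) = 132.0 dB

132.0 dB


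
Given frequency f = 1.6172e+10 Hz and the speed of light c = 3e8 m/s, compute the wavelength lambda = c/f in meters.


lambda = c / f = 3.0000e+08 / 1.6172e+10 = 0.01855 m

0.01855 m


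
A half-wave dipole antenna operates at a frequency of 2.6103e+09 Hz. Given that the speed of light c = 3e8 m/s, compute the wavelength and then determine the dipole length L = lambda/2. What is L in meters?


lambda = c / f = 3.0000e+08 / 2.6103e+09 = 0.1149293 m
L = lambda / 2 = 0.1149293 / 2 = 0.05746 m

0.05746 m


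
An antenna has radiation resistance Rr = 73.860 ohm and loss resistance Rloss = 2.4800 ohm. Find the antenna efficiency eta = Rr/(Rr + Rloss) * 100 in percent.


eta = 73.860 / (73.860 + 2.4800) * 100 = 96.75%

96.75%


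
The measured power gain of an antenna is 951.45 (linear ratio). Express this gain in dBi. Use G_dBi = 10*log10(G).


G_dBi = 10 * log10(951.45) = 29.78 dBi

29.78 dBi


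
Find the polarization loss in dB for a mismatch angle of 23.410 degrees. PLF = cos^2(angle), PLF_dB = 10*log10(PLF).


PLF_linear = cos^2(23.410 deg) = 0.8421463
PLF_dB = 10 * log10(0.8421463) = -0.7461 dB

-0.7461 dB


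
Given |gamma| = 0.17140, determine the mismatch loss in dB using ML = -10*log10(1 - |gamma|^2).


ML = -10 * log10(1 - 0.17140^2) = -10 * log10(0.97062204) = 0.1295 dB

0.1295 dB


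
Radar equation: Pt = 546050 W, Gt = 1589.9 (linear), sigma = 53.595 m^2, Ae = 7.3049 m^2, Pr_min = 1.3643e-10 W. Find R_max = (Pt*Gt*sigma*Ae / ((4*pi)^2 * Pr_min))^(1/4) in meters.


R^4 = 546050*1589.9*53.595*7.3049 / ((4*pi)^2 * 1.3643e-10) = 1.577652e+19
R_max = 1.577652e+19^0.25 = 63024 m

63024 m


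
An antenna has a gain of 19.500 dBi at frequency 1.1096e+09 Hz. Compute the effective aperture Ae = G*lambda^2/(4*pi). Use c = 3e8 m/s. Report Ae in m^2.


lambda = c / f = 3.0000e+08 / 1.1096e+09 = 0.2703677 m
G_linear = 10^(19.500/10) = 89.12509
Ae = G_linear * lambda^2 / (4*pi) = 89.12509 * 0.2703677^2 / (4*pi) = 0.5184 m^2

0.5184 m^2


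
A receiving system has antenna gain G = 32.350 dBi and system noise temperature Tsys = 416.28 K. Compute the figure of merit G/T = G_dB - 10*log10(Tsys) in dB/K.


G/T = 32.350 - 10*log10(416.28) = 32.350 - 26.19386 = 6.156 dB/K

6.156 dB/K


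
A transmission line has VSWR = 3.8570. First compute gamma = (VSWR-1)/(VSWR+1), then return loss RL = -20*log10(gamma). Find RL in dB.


gamma = (3.8570 - 1) / (3.8570 + 1) = 0.5882232
RL = -20 * log10(0.5882232) = 4.609 dB

4.609 dB


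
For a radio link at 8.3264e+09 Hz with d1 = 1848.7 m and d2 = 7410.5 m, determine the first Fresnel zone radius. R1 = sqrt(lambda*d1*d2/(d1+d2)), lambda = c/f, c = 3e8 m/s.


lambda = c / f = 3.0000e+08 / 8.3264e+09 = 0.03602998 m
R1 = sqrt(0.03602998 * 1848.7 * 7410.5 / (1848.7 + 7410.5)) = 7.301 m

7.301 m


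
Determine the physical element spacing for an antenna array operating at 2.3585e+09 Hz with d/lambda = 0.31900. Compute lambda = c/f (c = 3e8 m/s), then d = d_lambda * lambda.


lambda = c / f = 3.0000e+08 / 2.3585e+09 = 0.1271995 m
d = 0.31900 * 0.1271995 = 0.04058 m

0.04058 m


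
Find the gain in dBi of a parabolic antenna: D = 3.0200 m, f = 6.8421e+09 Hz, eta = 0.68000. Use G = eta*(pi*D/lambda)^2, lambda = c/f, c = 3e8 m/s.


lambda = c / f = 3.0000e+08 / 6.8421e+09 = 0.04384619 m
G_linear = 0.68000 * (pi * 3.0200 / 0.04384619)^2 = 31838.96
G_dBi = 10 * log10(31838.96) = 45.03 dBi

45.03 dBi


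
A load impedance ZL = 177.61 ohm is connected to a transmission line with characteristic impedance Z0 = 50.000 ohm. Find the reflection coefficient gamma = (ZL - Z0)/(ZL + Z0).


gamma = (177.61 - 50.000) / (177.61 + 50.000) = 0.5607

0.5607


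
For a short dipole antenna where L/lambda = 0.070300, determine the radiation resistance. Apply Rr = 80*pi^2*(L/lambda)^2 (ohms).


Rr = 80 * pi^2 * (0.070300)^2 = 80 * 9.869604 * 4.942090e-03 = 3.902 ohm

3.902 ohm


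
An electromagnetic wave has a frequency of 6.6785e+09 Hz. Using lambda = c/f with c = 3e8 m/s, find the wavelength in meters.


lambda = c / f = 3.0000e+08 / 6.6785e+09 = 0.04492 m

0.04492 m


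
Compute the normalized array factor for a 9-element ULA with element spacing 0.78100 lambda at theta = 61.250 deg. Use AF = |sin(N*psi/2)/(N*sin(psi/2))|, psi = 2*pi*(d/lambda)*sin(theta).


psi = 2*pi*0.78100*sin(61.250 deg) = 4.302245 rad
AF = |sin(9*4.302245/2) / (9*sin(4.302245/2))| = 0.06492

0.06492


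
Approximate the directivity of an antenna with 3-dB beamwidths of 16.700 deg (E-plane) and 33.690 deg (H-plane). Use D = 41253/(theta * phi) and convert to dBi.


D_linear = 41253 / (16.700 * 33.690) = 73.32263
D_dBi = 10 * log10(73.32263) = 18.65 dBi

18.65 dBi


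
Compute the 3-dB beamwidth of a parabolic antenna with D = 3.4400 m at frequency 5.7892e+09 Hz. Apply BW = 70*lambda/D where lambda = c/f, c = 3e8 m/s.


lambda = c / f = 3.0000e+08 / 5.7892e+09 = 0.05182063 m
BW = 70 * 0.05182063 / 3.4400 = 1.054 deg

1.054 deg


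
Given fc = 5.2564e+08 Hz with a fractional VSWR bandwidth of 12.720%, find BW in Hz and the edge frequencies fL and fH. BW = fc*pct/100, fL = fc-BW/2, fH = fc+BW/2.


BW = 5.2564e+08 * 12.720/100 = 6.686141e+07 Hz
fL = 5.2564e+08 - 6.686141e+07/2 = 4.922e+08 Hz
fH = 5.2564e+08 + 6.686141e+07/2 = 5.591e+08 Hz

BW=6.686e+07 Hz, fL=4.922e+08 Hz, fH=5.591e+08 Hz


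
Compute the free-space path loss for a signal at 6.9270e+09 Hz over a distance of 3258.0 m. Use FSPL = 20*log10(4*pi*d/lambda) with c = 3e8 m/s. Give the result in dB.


lambda = c / f = 3.0000e+08 / 6.9270e+09 = 0.04330879 m
FSPL = 20 * log10(4*pi*3258.0/0.04330879) = 119.5 dB

119.5 dB


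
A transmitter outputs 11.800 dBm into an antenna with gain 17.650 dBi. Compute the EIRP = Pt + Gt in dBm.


EIRP = Pt + Gt = 11.800 + 17.650 = 29.45 dBm

29.45 dBm


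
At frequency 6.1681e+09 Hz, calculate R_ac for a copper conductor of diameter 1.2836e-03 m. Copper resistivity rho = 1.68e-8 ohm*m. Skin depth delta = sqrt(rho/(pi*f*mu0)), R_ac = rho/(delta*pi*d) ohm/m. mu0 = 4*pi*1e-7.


delta = sqrt(1.68e-8 / (pi * 6.1681e+09 * 4*pi*1e-7)) = 8.306137e-07 m
R_ac = 1.68e-8 / (8.306137e-07 * pi * 1.2836e-03) = 5.016 ohm/m

5.016 ohm/m


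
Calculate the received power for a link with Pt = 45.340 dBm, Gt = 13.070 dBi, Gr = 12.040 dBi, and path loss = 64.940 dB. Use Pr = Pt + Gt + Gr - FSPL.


Pr = 45.340 + 13.070 + 12.040 - 64.940 = 5.51 dBm

5.51 dBm


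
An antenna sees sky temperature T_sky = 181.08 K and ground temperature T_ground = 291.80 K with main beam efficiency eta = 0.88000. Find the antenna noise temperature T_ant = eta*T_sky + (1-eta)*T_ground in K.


T_ant = 0.88000 * 181.08 + (1 - 0.88000) * 291.80 = 194.4 K

194.4 K


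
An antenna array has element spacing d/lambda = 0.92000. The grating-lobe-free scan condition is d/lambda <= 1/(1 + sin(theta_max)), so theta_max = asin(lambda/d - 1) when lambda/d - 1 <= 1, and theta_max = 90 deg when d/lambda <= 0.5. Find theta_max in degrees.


lambda/d - 1 = 1/0.92000 - 1 = 0.08695652
theta_max = asin(0.08695652) = 4.989 deg

4.989 deg


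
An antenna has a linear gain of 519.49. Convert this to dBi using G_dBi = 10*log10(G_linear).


G_dBi = 10 * log10(519.49) = 27.16 dBi

27.16 dBi


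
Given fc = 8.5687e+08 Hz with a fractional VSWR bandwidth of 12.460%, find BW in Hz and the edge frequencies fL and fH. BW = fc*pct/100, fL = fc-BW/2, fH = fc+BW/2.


BW = 8.5687e+08 * 12.460/100 = 1.067660e+08 Hz
fL = 8.5687e+08 - 1.067660e+08/2 = 8.035e+08 Hz
fH = 8.5687e+08 + 1.067660e+08/2 = 9.103e+08 Hz

BW=1.068e+08 Hz, fL=8.035e+08 Hz, fH=9.103e+08 Hz


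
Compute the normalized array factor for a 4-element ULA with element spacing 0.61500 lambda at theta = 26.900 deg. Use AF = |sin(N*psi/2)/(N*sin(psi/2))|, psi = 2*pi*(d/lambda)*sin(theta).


psi = 2*pi*0.61500*sin(26.900 deg) = 1.748280 rad
AF = |sin(4*1.748280/2) / (4*sin(1.748280/2))| = 0.1133

0.1133


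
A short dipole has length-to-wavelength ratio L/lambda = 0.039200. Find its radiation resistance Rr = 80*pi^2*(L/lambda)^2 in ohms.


Rr = 80 * pi^2 * (0.039200)^2 = 80 * 9.869604 * 1.536640e-03 = 1.213 ohm

1.213 ohm


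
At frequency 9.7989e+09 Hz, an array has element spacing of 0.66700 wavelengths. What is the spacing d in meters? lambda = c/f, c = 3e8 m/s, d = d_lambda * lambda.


lambda = c / f = 3.0000e+08 / 9.7989e+09 = 0.03061568 m
d = 0.66700 * 0.03061568 = 0.02042 m

0.02042 m


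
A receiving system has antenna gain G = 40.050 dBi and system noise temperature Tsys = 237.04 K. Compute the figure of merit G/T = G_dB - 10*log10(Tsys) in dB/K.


G/T = 40.050 - 10*log10(237.04) = 40.050 - 23.74822 = 16.30 dB/K

16.30 dB/K


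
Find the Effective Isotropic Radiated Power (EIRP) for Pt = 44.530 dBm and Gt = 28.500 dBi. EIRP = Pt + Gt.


EIRP = Pt + Gt = 44.530 + 28.500 = 73.03 dBm

73.03 dBm


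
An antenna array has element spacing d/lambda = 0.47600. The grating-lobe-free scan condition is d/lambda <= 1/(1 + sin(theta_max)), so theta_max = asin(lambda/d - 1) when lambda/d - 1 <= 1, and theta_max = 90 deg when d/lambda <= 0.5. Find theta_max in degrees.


lambda/d - 1 = 1/0.47600 - 1 = 1.100840 >= 1
d/lambda <= 0.5, so the array can scan to endfire without grating lobes: theta_max = 90 deg

90 deg


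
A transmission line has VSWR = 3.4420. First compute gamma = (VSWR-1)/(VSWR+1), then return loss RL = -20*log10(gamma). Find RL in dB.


gamma = (3.4420 - 1) / (3.4420 + 1) = 0.5497524
RL = -20 * log10(0.5497524) = 5.197 dB

5.197 dB


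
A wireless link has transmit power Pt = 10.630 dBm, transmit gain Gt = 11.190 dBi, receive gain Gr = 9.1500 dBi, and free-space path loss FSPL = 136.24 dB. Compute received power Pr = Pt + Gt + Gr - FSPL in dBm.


Pr = 10.630 + 11.190 + 9.1500 - 136.24 = -105.27 dBm

-105.27 dBm


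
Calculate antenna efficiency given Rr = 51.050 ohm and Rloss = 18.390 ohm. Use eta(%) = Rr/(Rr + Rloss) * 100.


eta = 51.050 / (51.050 + 18.390) * 100 = 73.52%

73.52%


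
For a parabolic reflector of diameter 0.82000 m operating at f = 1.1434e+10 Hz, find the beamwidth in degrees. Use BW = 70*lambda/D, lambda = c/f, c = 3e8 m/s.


lambda = c / f = 3.0000e+08 / 1.1434e+10 = 0.02623754 m
BW = 70 * 0.02623754 / 0.82000 = 2.240 deg

2.240 deg


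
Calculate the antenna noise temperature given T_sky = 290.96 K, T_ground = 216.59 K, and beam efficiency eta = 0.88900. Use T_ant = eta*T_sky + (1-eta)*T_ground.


T_ant = 0.88900 * 290.96 + (1 - 0.88900) * 216.59 = 282.7 K

282.7 K


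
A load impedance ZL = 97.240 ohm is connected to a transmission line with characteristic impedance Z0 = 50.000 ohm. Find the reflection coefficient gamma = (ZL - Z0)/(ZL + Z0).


gamma = (97.240 - 50.000) / (97.240 + 50.000) = 0.3208

0.3208


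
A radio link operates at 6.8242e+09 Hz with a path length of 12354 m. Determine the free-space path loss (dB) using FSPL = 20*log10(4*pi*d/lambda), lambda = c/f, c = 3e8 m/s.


lambda = c / f = 3.0000e+08 / 6.8242e+09 = 0.04396120 m
FSPL = 20 * log10(4*pi*12354/0.04396120) = 131.0 dB

131.0 dB


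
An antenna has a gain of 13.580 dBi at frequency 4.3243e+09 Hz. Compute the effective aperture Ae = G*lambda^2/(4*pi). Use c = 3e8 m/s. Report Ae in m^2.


lambda = c / f = 3.0000e+08 / 4.3243e+09 = 0.06937539 m
G_linear = 10^(13.580/10) = 22.80342
Ae = G_linear * lambda^2 / (4*pi) = 22.80342 * 0.06937539^2 / (4*pi) = 8.734e-03 m^2

8.734e-03 m^2


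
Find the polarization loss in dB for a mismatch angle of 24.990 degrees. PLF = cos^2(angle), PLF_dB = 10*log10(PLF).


PLF_linear = cos^2(24.990 deg) = 0.8215275
PLF_dB = 10 * log10(0.8215275) = -0.8538 dB

-0.8538 dB


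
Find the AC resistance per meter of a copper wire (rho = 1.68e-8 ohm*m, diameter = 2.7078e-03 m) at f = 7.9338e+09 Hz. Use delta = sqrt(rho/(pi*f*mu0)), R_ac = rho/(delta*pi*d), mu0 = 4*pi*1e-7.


delta = sqrt(1.68e-8 / (pi * 7.9338e+09 * 4*pi*1e-7)) = 7.323761e-07 m
R_ac = 1.68e-8 / (7.323761e-07 * pi * 2.7078e-03) = 2.697 ohm/m

2.697 ohm/m


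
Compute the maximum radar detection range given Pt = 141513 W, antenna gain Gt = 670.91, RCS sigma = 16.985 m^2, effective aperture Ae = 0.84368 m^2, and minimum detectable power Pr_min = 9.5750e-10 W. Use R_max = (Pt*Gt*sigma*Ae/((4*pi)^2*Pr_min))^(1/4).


R^4 = 141513*670.91*16.985*0.84368 / ((4*pi)^2 * 9.5750e-10) = 8.997988e+15
R_max = 8.997988e+15^0.25 = 9739 m

9739 m


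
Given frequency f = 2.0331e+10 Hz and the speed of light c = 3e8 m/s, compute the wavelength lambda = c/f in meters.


lambda = c / f = 3.0000e+08 / 2.0331e+10 = 0.01476 m

0.01476 m


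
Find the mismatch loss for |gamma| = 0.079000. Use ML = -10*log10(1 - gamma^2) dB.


ML = -10 * log10(1 - 0.079000^2) = -10 * log10(0.993759) = 0.02719 dB

0.02719 dB


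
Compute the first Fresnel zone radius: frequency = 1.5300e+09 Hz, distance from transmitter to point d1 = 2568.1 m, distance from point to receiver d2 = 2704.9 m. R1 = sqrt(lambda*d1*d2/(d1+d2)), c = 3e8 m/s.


lambda = c / f = 3.0000e+08 / 1.5300e+09 = 0.1960784 m
R1 = sqrt(0.1960784 * 2568.1 * 2704.9 / (2568.1 + 2704.9)) = 16.07 m

16.07 m


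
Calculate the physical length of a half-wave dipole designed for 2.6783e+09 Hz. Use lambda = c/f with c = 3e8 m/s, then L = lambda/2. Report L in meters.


lambda = c / f = 3.0000e+08 / 2.6783e+09 = 0.1120114 m
L = lambda / 2 = 0.1120114 / 2 = 0.05601 m

0.05601 m


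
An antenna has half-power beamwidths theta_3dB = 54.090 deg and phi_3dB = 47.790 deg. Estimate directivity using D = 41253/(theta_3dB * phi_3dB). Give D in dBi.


D_linear = 41253 / (54.090 * 47.790) = 15.95885
D_dBi = 10 * log10(15.95885) = 12.03 dBi

12.03 dBi


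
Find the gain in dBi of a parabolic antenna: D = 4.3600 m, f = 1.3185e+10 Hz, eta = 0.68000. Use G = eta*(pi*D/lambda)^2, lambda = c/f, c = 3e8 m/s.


lambda = c / f = 3.0000e+08 / 1.3185e+10 = 0.02275313 m
G_linear = 0.68000 * (pi * 4.3600 / 0.02275313)^2 = 246433.3
G_dBi = 10 * log10(246433.3) = 53.92 dBi

53.92 dBi


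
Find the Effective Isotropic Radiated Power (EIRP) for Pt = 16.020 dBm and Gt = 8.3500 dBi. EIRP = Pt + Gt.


EIRP = Pt + Gt = 16.020 + 8.3500 = 24.37 dBm

24.37 dBm


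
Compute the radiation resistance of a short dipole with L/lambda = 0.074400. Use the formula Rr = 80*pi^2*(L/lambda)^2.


Rr = 80 * pi^2 * (0.074400)^2 = 80 * 9.869604 * 5.535360e-03 = 4.371 ohm

4.371 ohm


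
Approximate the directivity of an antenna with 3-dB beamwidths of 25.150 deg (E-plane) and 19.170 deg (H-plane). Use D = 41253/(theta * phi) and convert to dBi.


D_linear = 41253 / (25.150 * 19.170) = 85.56486
D_dBi = 10 * log10(85.56486) = 19.32 dBi

19.32 dBi


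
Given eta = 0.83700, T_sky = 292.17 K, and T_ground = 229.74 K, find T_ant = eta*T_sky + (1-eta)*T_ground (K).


T_ant = 0.83700 * 292.17 + (1 - 0.83700) * 229.74 = 282.0 K

282.0 K


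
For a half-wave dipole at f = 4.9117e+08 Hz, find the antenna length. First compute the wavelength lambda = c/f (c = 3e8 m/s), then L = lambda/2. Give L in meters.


lambda = c / f = 3.0000e+08 / 4.9117e+08 = 0.6107865 m
L = lambda / 2 = 0.6107865 / 2 = 0.3054 m

0.3054 m


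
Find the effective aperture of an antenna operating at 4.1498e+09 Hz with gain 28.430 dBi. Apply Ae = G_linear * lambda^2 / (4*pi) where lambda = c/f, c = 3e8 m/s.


lambda = c / f = 3.0000e+08 / 4.1498e+09 = 0.07229264 m
G_linear = 10^(28.430/10) = 696.6265
Ae = G_linear * lambda^2 / (4*pi) = 696.6265 * 0.07229264^2 / (4*pi) = 0.2897 m^2

0.2897 m^2


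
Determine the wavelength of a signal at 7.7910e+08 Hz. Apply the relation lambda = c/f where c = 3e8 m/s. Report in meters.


lambda = c / f = 3.0000e+08 / 7.7910e+08 = 0.3851 m

0.3851 m


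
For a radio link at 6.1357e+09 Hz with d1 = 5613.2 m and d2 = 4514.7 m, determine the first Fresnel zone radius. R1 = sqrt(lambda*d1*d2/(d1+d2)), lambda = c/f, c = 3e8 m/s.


lambda = c / f = 3.0000e+08 / 6.1357e+09 = 0.04889418 m
R1 = sqrt(0.04889418 * 5613.2 * 4514.7 / (5613.2 + 4514.7)) = 11.06 m

11.06 m


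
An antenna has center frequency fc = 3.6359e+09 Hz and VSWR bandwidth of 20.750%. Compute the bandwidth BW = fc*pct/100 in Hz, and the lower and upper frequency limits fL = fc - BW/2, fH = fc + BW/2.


BW = 3.6359e+09 * 20.750/100 = 7.544492e+08 Hz
fL = 3.6359e+09 - 7.544492e+08/2 = 3.259e+09 Hz
fH = 3.6359e+09 + 7.544492e+08/2 = 4.013e+09 Hz

BW=7.544e+08 Hz, fL=3.259e+09 Hz, fH=4.013e+09 Hz


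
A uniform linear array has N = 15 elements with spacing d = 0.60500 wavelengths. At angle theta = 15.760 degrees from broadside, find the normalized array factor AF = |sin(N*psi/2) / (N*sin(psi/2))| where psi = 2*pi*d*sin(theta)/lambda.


psi = 2*pi*0.60500*sin(15.760 deg) = 1.032472 rad
AF = |sin(15*1.032472/2) / (15*sin(1.032472/2))| = 0.1342

0.1342


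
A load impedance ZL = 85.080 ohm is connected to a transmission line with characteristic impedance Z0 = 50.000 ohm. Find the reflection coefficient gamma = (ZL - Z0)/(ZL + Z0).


gamma = (85.080 - 50.000) / (85.080 + 50.000) = 0.2597

0.2597


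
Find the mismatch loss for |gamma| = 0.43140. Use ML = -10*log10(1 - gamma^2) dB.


ML = -10 * log10(1 - 0.43140^2) = -10 * log10(0.81389404) = 0.8943 dB

0.8943 dB


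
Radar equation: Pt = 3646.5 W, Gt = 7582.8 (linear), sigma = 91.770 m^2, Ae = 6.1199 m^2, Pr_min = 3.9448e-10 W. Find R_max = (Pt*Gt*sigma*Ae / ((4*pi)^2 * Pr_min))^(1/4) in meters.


R^4 = 3646.5*7582.8*91.770*6.1199 / ((4*pi)^2 * 3.9448e-10) = 2.492907e+17
R_max = 2.492907e+17^0.25 = 22345 m

22345 m


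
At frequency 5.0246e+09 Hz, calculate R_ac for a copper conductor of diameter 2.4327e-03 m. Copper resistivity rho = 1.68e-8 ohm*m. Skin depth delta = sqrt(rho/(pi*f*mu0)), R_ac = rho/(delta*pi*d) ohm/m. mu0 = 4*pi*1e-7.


delta = sqrt(1.68e-8 / (pi * 5.0246e+09 * 4*pi*1e-7)) = 9.202886e-07 m
R_ac = 1.68e-8 / (9.202886e-07 * pi * 2.4327e-03) = 2.389 ohm/m

2.389 ohm/m


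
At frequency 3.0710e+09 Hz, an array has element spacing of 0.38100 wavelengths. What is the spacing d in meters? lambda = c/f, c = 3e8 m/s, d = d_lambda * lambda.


lambda = c / f = 3.0000e+08 / 3.0710e+09 = 0.09768805 m
d = 0.38100 * 0.09768805 = 0.03722 m

0.03722 m


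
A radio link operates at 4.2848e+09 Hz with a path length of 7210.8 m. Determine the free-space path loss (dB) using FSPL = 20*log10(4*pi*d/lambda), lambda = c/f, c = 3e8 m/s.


lambda = c / f = 3.0000e+08 / 4.2848e+09 = 0.07001494 m
FSPL = 20 * log10(4*pi*7210.8/0.07001494) = 122.2 dB

122.2 dB


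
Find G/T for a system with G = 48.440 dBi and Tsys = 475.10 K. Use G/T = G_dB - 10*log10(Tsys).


G/T = 48.440 - 10*log10(475.10) = 48.440 - 26.76785 = 21.67 dB/K

21.67 dB/K


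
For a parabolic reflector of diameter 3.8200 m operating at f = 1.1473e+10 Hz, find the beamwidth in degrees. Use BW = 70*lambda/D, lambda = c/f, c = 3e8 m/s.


lambda = c / f = 3.0000e+08 / 1.1473e+10 = 0.02614835 m
BW = 70 * 0.02614835 / 3.8200 = 0.4792 deg

0.4792 deg


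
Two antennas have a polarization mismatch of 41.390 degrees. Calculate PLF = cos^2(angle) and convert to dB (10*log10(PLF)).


PLF_linear = cos^2(41.390 deg) = 0.5628398
PLF_dB = 10 * log10(0.5628398) = -2.496 dB

-2.496 dB


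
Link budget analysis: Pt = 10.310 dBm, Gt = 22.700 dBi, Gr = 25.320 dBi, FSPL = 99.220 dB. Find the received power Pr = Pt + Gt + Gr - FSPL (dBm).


Pr = 10.310 + 22.700 + 25.320 - 99.220 = -40.89 dBm

-40.89 dBm


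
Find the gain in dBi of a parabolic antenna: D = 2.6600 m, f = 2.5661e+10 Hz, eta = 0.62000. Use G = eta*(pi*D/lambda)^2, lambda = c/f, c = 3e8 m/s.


lambda = c / f = 3.0000e+08 / 2.5661e+10 = 0.01169089 m
G_linear = 0.62000 * (pi * 2.6600 / 0.01169089)^2 = 316781.3
G_dBi = 10 * log10(316781.3) = 55.01 dBi

55.01 dBi


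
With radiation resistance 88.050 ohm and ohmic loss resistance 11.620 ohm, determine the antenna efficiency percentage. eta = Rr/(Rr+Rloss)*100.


eta = 88.050 / (88.050 + 11.620) * 100 = 88.34%

88.34%


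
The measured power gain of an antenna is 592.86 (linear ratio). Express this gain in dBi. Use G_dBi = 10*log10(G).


G_dBi = 10 * log10(592.86) = 27.73 dBi

27.73 dBi


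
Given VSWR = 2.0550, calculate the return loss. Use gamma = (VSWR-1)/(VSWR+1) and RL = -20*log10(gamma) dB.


gamma = (2.0550 - 1) / (2.0550 + 1) = 0.3453355
RL = -20 * log10(0.3453355) = 9.235 dB

9.235 dB


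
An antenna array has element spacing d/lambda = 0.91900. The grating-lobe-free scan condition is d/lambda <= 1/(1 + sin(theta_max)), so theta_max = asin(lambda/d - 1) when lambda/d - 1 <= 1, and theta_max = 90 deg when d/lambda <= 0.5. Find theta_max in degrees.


lambda/d - 1 = 1/0.91900 - 1 = 0.08813928
theta_max = asin(0.08813928) = 5.057 deg

5.057 deg


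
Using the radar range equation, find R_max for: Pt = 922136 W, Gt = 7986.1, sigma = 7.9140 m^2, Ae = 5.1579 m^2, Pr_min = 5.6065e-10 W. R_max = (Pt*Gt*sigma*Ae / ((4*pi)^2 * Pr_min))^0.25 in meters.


R^4 = 922136*7986.1*7.9140*5.1579 / ((4*pi)^2 * 5.6065e-10) = 3.395370e+18
R_max = 3.395370e+18^0.25 = 42926 m

42926 m


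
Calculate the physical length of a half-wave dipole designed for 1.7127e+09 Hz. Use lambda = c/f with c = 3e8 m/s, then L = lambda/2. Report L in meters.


lambda = c / f = 3.0000e+08 / 1.7127e+09 = 0.1751620 m
L = lambda / 2 = 0.1751620 / 2 = 0.08758 m

0.08758 m


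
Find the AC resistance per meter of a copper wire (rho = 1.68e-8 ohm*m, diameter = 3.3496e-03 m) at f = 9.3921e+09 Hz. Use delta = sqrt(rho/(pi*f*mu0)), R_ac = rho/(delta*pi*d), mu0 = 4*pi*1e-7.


delta = sqrt(1.68e-8 / (pi * 9.3921e+09 * 4*pi*1e-7)) = 6.731214e-07 m
R_ac = 1.68e-8 / (6.731214e-07 * pi * 3.3496e-03) = 2.372 ohm/m

2.372 ohm/m


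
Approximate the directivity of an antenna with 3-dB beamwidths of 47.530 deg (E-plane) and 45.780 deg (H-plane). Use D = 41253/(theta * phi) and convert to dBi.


D_linear = 41253 / (47.530 * 45.780) = 18.95885
D_dBi = 10 * log10(18.95885) = 12.78 dBi

12.78 dBi


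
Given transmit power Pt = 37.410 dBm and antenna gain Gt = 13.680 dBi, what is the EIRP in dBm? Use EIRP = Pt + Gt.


EIRP = Pt + Gt = 37.410 + 13.680 = 51.09 dBm

51.09 dBm


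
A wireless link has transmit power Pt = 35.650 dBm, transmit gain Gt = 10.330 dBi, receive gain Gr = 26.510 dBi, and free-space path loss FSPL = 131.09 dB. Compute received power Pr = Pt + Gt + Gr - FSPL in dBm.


Pr = 35.650 + 10.330 + 26.510 - 131.09 = -58.60 dBm

-58.60 dBm


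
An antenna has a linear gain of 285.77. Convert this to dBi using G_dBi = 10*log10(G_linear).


G_dBi = 10 * log10(285.77) = 24.56 dBi

24.56 dBi


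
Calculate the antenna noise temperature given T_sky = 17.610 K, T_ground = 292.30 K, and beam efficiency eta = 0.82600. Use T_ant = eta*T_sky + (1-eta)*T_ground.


T_ant = 0.82600 * 17.610 + (1 - 0.82600) * 292.30 = 65.41 K

65.41 K


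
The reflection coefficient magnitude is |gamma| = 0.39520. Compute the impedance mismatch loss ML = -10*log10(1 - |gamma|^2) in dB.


ML = -10 * log10(1 - 0.39520^2) = -10 * log10(0.84381696) = 0.7375 dB

0.7375 dB


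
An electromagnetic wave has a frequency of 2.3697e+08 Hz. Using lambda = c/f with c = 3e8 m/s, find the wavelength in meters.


lambda = c / f = 3.0000e+08 / 2.3697e+08 = 1.266 m

1.266 m


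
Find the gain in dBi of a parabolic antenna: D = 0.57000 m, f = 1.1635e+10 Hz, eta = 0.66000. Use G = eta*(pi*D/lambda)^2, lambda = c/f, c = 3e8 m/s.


lambda = c / f = 3.0000e+08 / 1.1635e+10 = 0.02578427 m
G_linear = 0.66000 * (pi * 0.57000 / 0.02578427)^2 = 3183.345
G_dBi = 10 * log10(3183.345) = 35.03 dBi

35.03 dBi


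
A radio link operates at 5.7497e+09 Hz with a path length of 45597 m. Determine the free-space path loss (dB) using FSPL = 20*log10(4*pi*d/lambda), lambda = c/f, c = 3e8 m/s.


lambda = c / f = 3.0000e+08 / 5.7497e+09 = 0.05217664 m
FSPL = 20 * log10(4*pi*45597/0.05217664) = 140.8 dB

140.8 dB


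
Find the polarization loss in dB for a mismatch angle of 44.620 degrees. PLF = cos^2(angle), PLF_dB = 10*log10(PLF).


PLF_linear = cos^2(44.620 deg) = 0.5066321
PLF_dB = 10 * log10(0.5066321) = -2.953 dB

-2.953 dB


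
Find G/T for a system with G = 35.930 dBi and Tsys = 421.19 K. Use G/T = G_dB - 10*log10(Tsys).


G/T = 35.930 - 10*log10(421.19) = 35.930 - 26.24478 = 9.685 dB/K

9.685 dB/K


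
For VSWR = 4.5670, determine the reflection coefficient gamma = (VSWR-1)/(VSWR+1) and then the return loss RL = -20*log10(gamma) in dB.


gamma = (4.5670 - 1) / (4.5670 + 1) = 0.6407401
RL = -20 * log10(0.6407401) = 3.866 dB

3.866 dB


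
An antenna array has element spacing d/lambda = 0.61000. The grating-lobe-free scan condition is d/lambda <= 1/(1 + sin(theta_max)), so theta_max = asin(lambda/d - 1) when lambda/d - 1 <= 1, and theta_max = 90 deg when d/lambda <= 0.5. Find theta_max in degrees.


lambda/d - 1 = 1/0.61000 - 1 = 0.6393443
theta_max = asin(0.6393443) = 39.74 deg

39.74 deg


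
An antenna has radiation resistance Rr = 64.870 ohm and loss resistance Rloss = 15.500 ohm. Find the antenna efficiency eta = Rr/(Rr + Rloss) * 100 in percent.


eta = 64.870 / (64.870 + 15.500) * 100 = 80.71%

80.71%


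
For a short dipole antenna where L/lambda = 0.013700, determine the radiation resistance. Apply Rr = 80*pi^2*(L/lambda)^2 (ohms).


Rr = 80 * pi^2 * (0.013700)^2 = 80 * 9.869604 * 1.876900e-04 = 0.1482 ohm

0.1482 ohm


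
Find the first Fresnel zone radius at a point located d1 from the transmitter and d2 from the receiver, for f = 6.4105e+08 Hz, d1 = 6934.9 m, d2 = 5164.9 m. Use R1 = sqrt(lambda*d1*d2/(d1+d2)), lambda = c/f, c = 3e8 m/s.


lambda = c / f = 3.0000e+08 / 6.4105e+08 = 0.4679822 m
R1 = sqrt(0.4679822 * 6934.9 * 5164.9 / (6934.9 + 5164.9)) = 37.22 m

37.22 m


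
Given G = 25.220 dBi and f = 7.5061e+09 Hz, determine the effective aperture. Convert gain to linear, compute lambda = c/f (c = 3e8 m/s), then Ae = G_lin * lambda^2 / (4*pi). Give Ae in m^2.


lambda = c / f = 3.0000e+08 / 7.5061e+09 = 0.03996749 m
G_linear = 10^(25.220/10) = 332.6596
Ae = G_linear * lambda^2 / (4*pi) = 332.6596 * 0.03996749^2 / (4*pi) = 0.04229 m^2

0.04229 m^2


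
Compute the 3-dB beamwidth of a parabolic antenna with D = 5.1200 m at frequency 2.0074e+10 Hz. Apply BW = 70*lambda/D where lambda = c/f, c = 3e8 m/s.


lambda = c / f = 3.0000e+08 / 2.0074e+10 = 0.01494470 m
BW = 70 * 0.01494470 / 5.1200 = 0.2043 deg

0.2043 deg


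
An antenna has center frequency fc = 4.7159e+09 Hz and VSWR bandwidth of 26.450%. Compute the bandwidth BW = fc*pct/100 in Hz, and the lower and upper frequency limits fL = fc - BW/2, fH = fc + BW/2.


BW = 4.7159e+09 * 26.450/100 = 1.247356e+09 Hz
fL = 4.7159e+09 - 1.247356e+09/2 = 4.092e+09 Hz
fH = 4.7159e+09 + 1.247356e+09/2 = 5.340e+09 Hz

BW=1.247e+09 Hz, fL=4.092e+09 Hz, fH=5.340e+09 Hz


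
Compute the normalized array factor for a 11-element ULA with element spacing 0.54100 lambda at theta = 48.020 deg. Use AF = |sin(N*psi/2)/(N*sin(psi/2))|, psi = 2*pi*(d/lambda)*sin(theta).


psi = 2*pi*0.54100*sin(48.020 deg) = 2.526894 rad
AF = |sin(11*2.526894/2) / (11*sin(2.526894/2))| = 0.09266

0.09266


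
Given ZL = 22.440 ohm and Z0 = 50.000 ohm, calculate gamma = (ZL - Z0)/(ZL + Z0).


gamma = (22.440 - 50.000) / (22.440 + 50.000) = -0.3805

-0.3805


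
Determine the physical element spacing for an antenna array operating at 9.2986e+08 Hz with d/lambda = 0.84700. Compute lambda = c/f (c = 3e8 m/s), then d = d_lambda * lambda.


lambda = c / f = 3.0000e+08 / 9.2986e+08 = 0.3226292 m
d = 0.84700 * 0.3226292 = 0.2733 m

0.2733 m


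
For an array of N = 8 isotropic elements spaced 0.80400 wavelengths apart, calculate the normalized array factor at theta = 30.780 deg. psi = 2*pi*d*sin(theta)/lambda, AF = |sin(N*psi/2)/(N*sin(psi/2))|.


psi = 2*pi*0.80400*sin(30.780 deg) = 2.585162 rad
AF = |sin(8*2.585162/2) / (8*sin(2.585162/2))| = 0.1031

0.1031


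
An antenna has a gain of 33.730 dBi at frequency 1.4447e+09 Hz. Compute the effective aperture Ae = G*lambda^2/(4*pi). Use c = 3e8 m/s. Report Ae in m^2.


lambda = c / f = 3.0000e+08 / 1.4447e+09 = 0.2076556 m
G_linear = 10^(33.730/10) = 2360.478
Ae = G_linear * lambda^2 / (4*pi) = 2360.478 * 0.2076556^2 / (4*pi) = 8.100 m^2

8.100 m^2


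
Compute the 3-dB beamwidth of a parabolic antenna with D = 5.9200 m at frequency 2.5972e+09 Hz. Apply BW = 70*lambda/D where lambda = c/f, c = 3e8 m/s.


lambda = c / f = 3.0000e+08 / 2.5972e+09 = 0.1155090 m
BW = 70 * 0.1155090 / 5.9200 = 1.366 deg

1.366 deg


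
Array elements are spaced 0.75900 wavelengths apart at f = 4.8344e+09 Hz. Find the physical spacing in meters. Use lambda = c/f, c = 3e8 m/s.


lambda = c / f = 3.0000e+08 / 4.8344e+09 = 0.06205527 m
d = 0.75900 * 0.06205527 = 0.04710 m

0.04710 m


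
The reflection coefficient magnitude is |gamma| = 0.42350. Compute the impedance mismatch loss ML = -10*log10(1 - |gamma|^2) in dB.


ML = -10 * log10(1 - 0.42350^2) = -10 * log10(0.82064775) = 0.8584 dB

0.8584 dB


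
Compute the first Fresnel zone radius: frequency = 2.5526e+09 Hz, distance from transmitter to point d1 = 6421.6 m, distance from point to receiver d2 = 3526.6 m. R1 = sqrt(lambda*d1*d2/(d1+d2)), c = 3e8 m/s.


lambda = c / f = 3.0000e+08 / 2.5526e+09 = 0.1175272 m
R1 = sqrt(0.1175272 * 6421.6 * 3526.6 / (6421.6 + 3526.6)) = 16.36 m

16.36 m


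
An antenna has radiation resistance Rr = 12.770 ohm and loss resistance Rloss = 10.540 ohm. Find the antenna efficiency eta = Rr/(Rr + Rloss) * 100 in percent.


eta = 12.770 / (12.770 + 10.540) * 100 = 54.78%

54.78%


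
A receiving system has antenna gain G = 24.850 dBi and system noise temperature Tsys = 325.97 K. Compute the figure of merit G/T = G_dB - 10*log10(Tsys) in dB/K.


G/T = 24.850 - 10*log10(325.97) = 24.850 - 25.13178 = -0.2818 dB/K

-0.2818 dB/K


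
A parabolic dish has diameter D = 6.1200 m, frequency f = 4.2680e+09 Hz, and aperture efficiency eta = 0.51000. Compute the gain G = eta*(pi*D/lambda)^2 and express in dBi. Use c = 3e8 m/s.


lambda = c / f = 3.0000e+08 / 4.2680e+09 = 0.07029053 m
G_linear = 0.51000 * (pi * 6.1200 / 0.07029053)^2 = 38157.43
G_dBi = 10 * log10(38157.43) = 45.82 dBi

45.82 dBi


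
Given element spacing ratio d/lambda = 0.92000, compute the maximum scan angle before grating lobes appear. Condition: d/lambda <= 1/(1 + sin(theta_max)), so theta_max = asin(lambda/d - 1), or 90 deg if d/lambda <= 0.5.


lambda/d - 1 = 1/0.92000 - 1 = 0.08695652
theta_max = asin(0.08695652) = 4.989 deg

4.989 deg


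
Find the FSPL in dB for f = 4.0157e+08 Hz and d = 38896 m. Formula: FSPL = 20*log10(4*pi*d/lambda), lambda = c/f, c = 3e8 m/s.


lambda = c / f = 3.0000e+08 / 4.0157e+08 = 0.7470678 m
FSPL = 20 * log10(4*pi*38896/0.7470678) = 116.3 dB

116.3 dB


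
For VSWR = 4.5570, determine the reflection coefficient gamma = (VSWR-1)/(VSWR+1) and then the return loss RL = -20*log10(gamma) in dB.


gamma = (4.5570 - 1) / (4.5570 + 1) = 0.6400936
RL = -20 * log10(0.6400936) = 3.875 dB

3.875 dB


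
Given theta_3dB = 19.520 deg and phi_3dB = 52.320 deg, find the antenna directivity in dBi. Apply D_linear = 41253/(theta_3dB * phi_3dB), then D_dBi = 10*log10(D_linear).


D_linear = 41253 / (19.520 * 52.320) = 40.39317
D_dBi = 10 * log10(40.39317) = 16.06 dBi

16.06 dBi


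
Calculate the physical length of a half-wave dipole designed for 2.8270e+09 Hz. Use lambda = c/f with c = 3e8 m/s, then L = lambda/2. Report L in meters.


lambda = c / f = 3.0000e+08 / 2.8270e+09 = 0.1061196 m
L = lambda / 2 = 0.1061196 / 2 = 0.05306 m

0.05306 m


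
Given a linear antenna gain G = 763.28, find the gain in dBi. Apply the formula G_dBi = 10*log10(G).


G_dBi = 10 * log10(763.28) = 28.83 dBi

28.83 dBi


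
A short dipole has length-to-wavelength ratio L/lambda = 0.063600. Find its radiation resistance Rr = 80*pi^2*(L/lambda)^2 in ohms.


Rr = 80 * pi^2 * (0.063600)^2 = 80 * 9.869604 * 4.044960e-03 = 3.194 ohm

3.194 ohm


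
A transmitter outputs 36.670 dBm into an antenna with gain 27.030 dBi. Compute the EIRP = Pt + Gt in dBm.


EIRP = Pt + Gt = 36.670 + 27.030 = 63.70 dBm

63.70 dBm


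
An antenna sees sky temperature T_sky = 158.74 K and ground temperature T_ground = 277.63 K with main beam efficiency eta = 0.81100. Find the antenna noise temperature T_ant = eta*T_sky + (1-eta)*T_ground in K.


T_ant = 0.81100 * 158.74 + (1 - 0.81100) * 277.63 = 181.2 K

181.2 K


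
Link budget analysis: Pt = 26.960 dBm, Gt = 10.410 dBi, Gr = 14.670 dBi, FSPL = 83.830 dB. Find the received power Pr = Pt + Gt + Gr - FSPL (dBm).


Pr = 26.960 + 10.410 + 14.670 - 83.830 = -31.79 dBm

-31.79 dBm


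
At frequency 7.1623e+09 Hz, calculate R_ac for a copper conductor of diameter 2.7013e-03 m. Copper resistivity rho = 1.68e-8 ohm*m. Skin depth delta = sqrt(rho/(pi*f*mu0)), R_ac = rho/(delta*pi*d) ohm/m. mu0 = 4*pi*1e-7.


delta = sqrt(1.68e-8 / (pi * 7.1623e+09 * 4*pi*1e-7)) = 7.708121e-07 m
R_ac = 1.68e-8 / (7.708121e-07 * pi * 2.7013e-03) = 2.568 ohm/m

2.568 ohm/m


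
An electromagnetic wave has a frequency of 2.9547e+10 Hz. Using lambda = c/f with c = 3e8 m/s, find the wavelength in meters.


lambda = c / f = 3.0000e+08 / 2.9547e+10 = 0.01015 m

0.01015 m


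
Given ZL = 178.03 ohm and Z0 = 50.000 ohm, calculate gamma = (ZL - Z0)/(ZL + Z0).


gamma = (178.03 - 50.000) / (178.03 + 50.000) = 0.5615

0.5615


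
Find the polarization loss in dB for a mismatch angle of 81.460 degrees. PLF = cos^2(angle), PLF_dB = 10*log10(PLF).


PLF_linear = cos^2(81.460 deg) = 0.02205220
PLF_dB = 10 * log10(0.02205220) = -16.57 dB

-16.57 dB


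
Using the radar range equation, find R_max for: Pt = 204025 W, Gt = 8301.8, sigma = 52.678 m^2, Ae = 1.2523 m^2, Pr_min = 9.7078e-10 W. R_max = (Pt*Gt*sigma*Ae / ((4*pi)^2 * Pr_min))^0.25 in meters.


R^4 = 204025*8301.8*52.678*1.2523 / ((4*pi)^2 * 9.7078e-10) = 7.288745e+17
R_max = 7.288745e+17^0.25 = 29219 m

29219 m


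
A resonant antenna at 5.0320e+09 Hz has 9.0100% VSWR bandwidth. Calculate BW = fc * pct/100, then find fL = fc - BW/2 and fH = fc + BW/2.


BW = 5.0320e+09 * 9.0100/100 = 4.533832e+08 Hz
fL = 5.0320e+09 - 4.533832e+08/2 = 4.805e+09 Hz
fH = 5.0320e+09 + 4.533832e+08/2 = 5.259e+09 Hz

BW=4.534e+08 Hz, fL=4.805e+09 Hz, fH=5.259e+09 Hz


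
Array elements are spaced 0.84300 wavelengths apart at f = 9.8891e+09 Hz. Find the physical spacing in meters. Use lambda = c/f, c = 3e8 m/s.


lambda = c / f = 3.0000e+08 / 9.8891e+09 = 0.03033643 m
d = 0.84300 * 0.03033643 = 0.02557 m

0.02557 m


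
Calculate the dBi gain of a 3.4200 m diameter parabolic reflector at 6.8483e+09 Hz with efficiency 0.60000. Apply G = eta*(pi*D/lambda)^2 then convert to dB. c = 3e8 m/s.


lambda = c / f = 3.0000e+08 / 6.8483e+09 = 0.04380649 m
G_linear = 0.60000 * (pi * 3.4200 / 0.04380649)^2 = 36093.28
G_dBi = 10 * log10(36093.28) = 45.57 dBi

45.57 dBi


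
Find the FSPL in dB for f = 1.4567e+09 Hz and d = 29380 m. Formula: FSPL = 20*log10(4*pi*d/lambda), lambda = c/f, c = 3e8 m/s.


lambda = c / f = 3.0000e+08 / 1.4567e+09 = 0.2059449 m
FSPL = 20 * log10(4*pi*29380/0.2059449) = 125.1 dB

125.1 dB


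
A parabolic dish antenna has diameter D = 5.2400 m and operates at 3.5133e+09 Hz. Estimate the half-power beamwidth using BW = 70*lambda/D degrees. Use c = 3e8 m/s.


lambda = c / f = 3.0000e+08 / 3.5133e+09 = 0.08538980 m
BW = 70 * 0.08538980 / 5.2400 = 1.141 deg

1.141 deg
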